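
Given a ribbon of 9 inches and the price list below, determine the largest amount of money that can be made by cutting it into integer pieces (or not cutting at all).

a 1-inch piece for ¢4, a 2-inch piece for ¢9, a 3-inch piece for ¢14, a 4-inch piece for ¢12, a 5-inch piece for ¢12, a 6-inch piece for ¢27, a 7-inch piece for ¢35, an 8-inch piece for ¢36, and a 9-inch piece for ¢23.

Let r[k] be the best obtainable value from length k. For each k, try every first piece i and keep the best of price[i] + r[k−i].
r[1] = 4
r[2] = max(4+4, 9+0) = 9
r[3] = max(4+9, 9+4, 14+0) = 14
r[4] = max(4+14, 9+9, 14+4, 12+0) = 18
r[5] = max(4+18, 9+14, 14+9, 12+4, 12+0) = 23
r[6] = max(4+23, 9+18, 14+14, 12+9, 12+4, 27+0) = 28
r[7] = max(4+28, 9+23, 14+18, …, 27+4, 35+0) = 35
r[8] = max(4+35, 9+28, 14+23, …, 35+4, 36+0) = 39
r[9] = max(4+39, 9+35, 14+28, …, 36+4, 23+0) = 44
One optimal cutting: 7 + 2 → ¢35 + ¢9 = ¢44.

44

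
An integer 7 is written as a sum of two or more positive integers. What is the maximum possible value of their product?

12

Fill f[k] for k=2..7: at each k try every first piece i and multiply by the better of (k−i) uncut or f[k−i].
f[2] = 1*max(1,0) = 1*1 = 1
f[3] = 1*max(2,1) = 1*2 = 2
f[4] = 2*max(2,1) = 2*2 = 4
f[5] = 2*max(3,2) = 2*3 = 6
f[6] = 3*max(3,2) = 3*3 = 9
f[7] = 2*max(5,6) = 2*6 = 12
One optimal split: 3 + 2 + 2; product 3*2*2 = 12.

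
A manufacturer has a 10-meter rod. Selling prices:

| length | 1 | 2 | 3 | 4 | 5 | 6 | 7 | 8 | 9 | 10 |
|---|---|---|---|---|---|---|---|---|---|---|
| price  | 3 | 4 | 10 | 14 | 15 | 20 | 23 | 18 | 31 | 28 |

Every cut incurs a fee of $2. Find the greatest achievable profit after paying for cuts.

32

Let net[k] be the best obtainable value from length k. For each k, try every first piece i and keep the best of price[i] + net[k−i] minus the 2 cut fee when i<k.
net[1] = 3
net[2] = 4  (first piece 1, then net[1]=3)
net[3] = 10
net[4] = 14
net[5] = 15  (first piece 1, then net[4]=14)
net[6] = 20
net[7] = 23
net[8] = 26  (first piece 4, then net[4]=14)
net[9] = 31
net[10] = 32  (first piece 1, then net[9]=31)
One optimal plan: pieces 9 + 1 (1 cut) → $34 − $2 = $32.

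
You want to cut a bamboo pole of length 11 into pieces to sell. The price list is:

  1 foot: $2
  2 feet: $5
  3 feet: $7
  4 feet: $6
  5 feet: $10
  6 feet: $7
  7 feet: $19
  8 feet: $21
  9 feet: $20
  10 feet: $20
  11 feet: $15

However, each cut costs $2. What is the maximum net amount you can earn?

Consider every possible first cut. r[k] is the best of p[i]+r[k−i] over all sellable i≤k, charging 2 whenever i<k.
r[1] = 2
r[2] = max(2+2-2, 5+0) = 5
r[3] = max(2+5-2, 5+2-2, 7+0) = 7
r[4] = max(2+7-2, 5+5-2, 7+2-2, 6+0) = 8
r[5] = max(2+8-2, 5+7-2, 7+5-2, 6+2-2, 10+0) = 10
r[6] = max(2+10-2, 5+8-2, 7+7-2, 6+5-2, 10+2-2, 7+0) = 12
r[7] = max(2+12-2, 5+10-2, 7+8-2, …, 7+2-2, 19+0) = 19
r[8] = max(2+19-2, 5+12-2, 7+10-2, …, 19+2-2, 21+0) = 21
r[9] = max(2+21-2, 5+19-2, 7+12-2, …, 21+2-2, 20+0) = 22
r[10] = max(2+22-2, 5+21-2, 7+19-2, …, 20+2-2, 20+0) = 24
r[11] = max(2+24-2, 5+22-2, 7+21-2, …, 20+2-2, 15+0) = 26
One optimal plan: pieces 8 + 3 (1 cut) → $28 − $2 = $26.

26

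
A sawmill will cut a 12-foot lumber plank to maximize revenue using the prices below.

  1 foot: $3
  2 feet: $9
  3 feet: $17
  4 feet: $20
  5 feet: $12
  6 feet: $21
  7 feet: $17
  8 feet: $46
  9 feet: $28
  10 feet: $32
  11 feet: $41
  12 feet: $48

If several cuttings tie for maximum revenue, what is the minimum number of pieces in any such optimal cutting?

4

Let r[k] be the best obtainable value from length k. For each k, try every first piece i and keep the best of price[i] + r[k−i].
r[1] = 3
r[2] = max(3+3, 9+0) = 9
r[3] = max(3+9, 9+3, 17+0) = 17
r[4] = max(3+17, 9+9, 17+3, 20+0) = 20
r[5] = max(3+20, 9+17, 17+9, 20+3, 12+0) = 26
r[6] = max(3+26, 9+20, 17+17, 20+9, 12+3, 21+0) = 34
r[7] = max(3+34, 9+26, 17+20, …, 21+3, 17+0) = 37
r[8] = max(3+37, 9+34, 17+26, …, 17+3, 46+0) = 46
r[9] = max(3+46, 9+37, 17+34, …, 46+3, 28+0) = 51
r[10] = max(3+51, 9+46, 17+37, …, 28+3, 32+0) = 55
r[11] = max(3+55, 9+51, 17+46, …, 32+3, 41+0) = 63
r[12] = max(3+63, 9+55, 17+51, …, 41+3, 48+0) = 68
Maximum revenue is $68.
Now minimize piece count subject to staying optimal: for each k, pieces[k] = 1 + min over i with p[i]+r[k−i]=r[k] of pieces[k−i].
pieces[9] = 3
pieces[10] = 2
pieces[11] = 2
pieces[12] = 4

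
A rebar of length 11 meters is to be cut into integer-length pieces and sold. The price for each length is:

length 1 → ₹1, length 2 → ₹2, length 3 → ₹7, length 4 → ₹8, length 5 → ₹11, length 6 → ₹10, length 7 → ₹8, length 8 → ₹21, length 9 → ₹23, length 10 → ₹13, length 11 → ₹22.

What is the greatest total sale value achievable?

28

Consider every possible first cut. r[k] is the best of p[i]+r[k−i] over all sellable i≤k.
r[1] = 1
r[2] = max(1+1, 2+0) = 2
r[3] = max(1+2, 2+1, 7+0) = 7
r[4] = max(1+7, 2+2, 7+1, 8+0) = 8
r[5] = max(1+8, 2+7, 7+2, 8+1, 11+0) = 11
r[6] = max(1+11, 2+8, 7+7, 8+2, 11+1, 10+0) = 14
r[7] = max(1+14, 2+11, 7+8, …, 10+1, 8+0) = 15
r[8] = max(1+15, 2+14, 7+11, …, 8+1, 21+0) = 21
r[9] = max(1+21, 2+15, 7+14, …, 21+1, 23+0) = 23
r[10] = max(1+23, 2+21, 7+15, …, 23+1, 13+0) = 24
r[11] = max(1+24, 2+23, 7+21, …, 13+1, 22+0) = 28
One optimal cutting: 8 + 3 → ₹21 + ₹7 = ₹28.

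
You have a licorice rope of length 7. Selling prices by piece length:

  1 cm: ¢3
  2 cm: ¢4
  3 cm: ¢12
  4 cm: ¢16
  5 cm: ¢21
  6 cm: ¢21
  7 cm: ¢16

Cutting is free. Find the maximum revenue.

Let R[k] be the best obtainable value from length k. For each k, try every first piece i and keep the best of price[i] + R[k−i].
R[1] = 3
R[2] = max(3+3, 4+0) = 6
R[3] = max(3+6, 4+3, 12+0) = 12
R[4] = max(3+12, 4+6, 12+3, 16+0) = 16
R[5] = max(3+16, 4+12, 12+6, 16+3, 21+0) = 21
R[6] = max(3+21, 4+16, 12+12, 16+6, 21+3, 21+0) = 24
R[7] = max(3+24, 4+21, 12+16, …, 21+3, 16+0) = 28
One optimal cutting: 4 + 3 → ¢16 + ¢12 = ¢28.

28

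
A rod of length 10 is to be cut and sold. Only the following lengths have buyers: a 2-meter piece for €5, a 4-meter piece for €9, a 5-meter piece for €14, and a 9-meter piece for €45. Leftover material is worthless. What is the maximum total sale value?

45

Let r[k] be the best obtainable value from length k. For each k, try every first piece i and keep the best of price[i] + r[k−i].
r[1] = 0
r[2] = 5
r[3] = 5
r[4] = max(5+5, 9+0) = 10
r[5] = max(5+5, 9+0, 14+0) = 14
r[6] = max(5+10, 9+5, 14+0) = 15
r[7] = max(5+14, 9+5, 14+5) = 19
r[8] = max(5+15, 9+10, 14+5) = 20
r[9] = max(5+19, 9+14, 14+10, 45+0) = 45
r[10] = max(5+20, 9+15, 14+14, 45+0) = 45
One optimal cutting: pieces 9 with 1 meter of scrap → €45.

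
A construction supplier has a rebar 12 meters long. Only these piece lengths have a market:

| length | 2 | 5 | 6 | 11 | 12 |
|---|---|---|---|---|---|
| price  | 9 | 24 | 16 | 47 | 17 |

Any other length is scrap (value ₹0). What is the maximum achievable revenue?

57

Let r[k] be the best obtainable value from length k. For each k, try every first piece i and keep the best of price[i] + r[k−i].
r[1] = 0
r[2] = 9
r[3] = 9
r[4] = 18  (first piece 2, then r[2]=9)
r[5] = max(9+9, 24+0) = 24
r[6] = max(9+18, 24+0, 16+0) = 27
r[7] = max(9+24, 24+9, 16+0) = 33
r[8] = max(9+27, 24+9, 16+9) = 36
r[9] = max(9+33, 24+18, 16+9) = 42
r[10] = max(9+36, 24+24, 16+18) = 48
r[11] = max(9+42, 24+27, 16+24, 47+0) = 51
r[12] = max(9+48, 24+33, 16+27, 47+0, 17+0) = 57
One optimal cutting: 5 + 5 + 2 → ₹57.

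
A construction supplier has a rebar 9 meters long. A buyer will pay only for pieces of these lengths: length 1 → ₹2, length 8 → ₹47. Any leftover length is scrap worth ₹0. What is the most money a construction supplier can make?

Consider every possible first cut. best[k] is the best of p[i]+best[k−i] over all sellable i≤k.
best[1] = 2
best[2] = 4  (first piece 1, then best[1]=2)
best[3] = 6  (first piece 1, then best[2]=4)
best[4] = 8  (first piece 1, then best[3]=6)
best[5] = 10  (first piece 1, then best[4]=8)
best[6] = 12  (first piece 1, then best[5]=10)
best[7] = 14  (first piece 1, then best[6]=12)
best[8] = max(2+14, 47+0) = 47
best[9] = max(2+47, 47+2) = 49
One optimal cutting: 8 + 1 → ₹49.

49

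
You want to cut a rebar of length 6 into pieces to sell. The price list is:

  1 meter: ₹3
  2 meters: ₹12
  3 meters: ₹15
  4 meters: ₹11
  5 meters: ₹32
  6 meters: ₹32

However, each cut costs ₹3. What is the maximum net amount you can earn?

Let v[k] be the best obtainable value from length k. For each k, try every first piece i and keep the best of price[i] + v[k−i] minus the 3 cut fee when i<k.
v[1] = 3
v[2] = max(3+3-3, 12+0) = 12
v[3] = max(3+12-3, 12+3-3, 15+0) = 15
v[4] = max(3+15-3, 12+12-3, 15+3-3, 11+0) = 21
v[5] = max(3+21-3, 12+15-3, 15+12-3, 11+3-3, 32+0) = 32
v[6] = max(3+32-3, 12+21-3, 15+15-3, 11+12-3, 32+3-3, 32+0) = 32
One optimal plan: pieces 5 + 1 (1 cut) → ₹35 − ₹3 = ₹32.

32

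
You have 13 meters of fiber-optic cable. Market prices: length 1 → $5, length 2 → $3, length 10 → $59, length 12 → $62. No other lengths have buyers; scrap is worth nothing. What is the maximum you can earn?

Let best[k] be the best obtainable value from length k. For each k, try every first piece i and keep the best of price[i] + best[k−i].
best[1] = 5
best[2] = max(5+5, 3+0) = 10
best[3] = max(5+10, 3+5) = 15
best[4] = max(5+15, 3+10) = 20
best[5] = max(5+20, 3+15) = 25
best[6] = max(5+25, 3+20) = 30
best[7] = max(5+30, 3+25) = 35
best[8] = max(5+35, 3+30) = 40
best[9] = max(5+40, 3+35) = 45
best[10] = max(5+45, 3+40, 59+0) = 59
best[11] = max(5+59, 3+45, 59+5) = 64
best[12] = max(5+64, 3+59, 59+10, 62+0) = 69
best[13] = max(5+69, 3+64, 59+15, 62+5) = 74
One optimal cutting: 10 + 1 + 1 + 1 → $74.

74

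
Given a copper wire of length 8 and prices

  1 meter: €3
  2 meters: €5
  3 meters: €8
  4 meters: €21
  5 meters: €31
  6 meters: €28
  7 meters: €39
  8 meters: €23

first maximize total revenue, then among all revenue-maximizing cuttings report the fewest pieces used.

Consider every possible first cut. r[k] is the best of p[i]+r[k−i] over all sellable i≤k.
r[1] = 3
r[2] = max(3+3, 5+0) = 6
r[3] = max(3+6, 5+3, 8+0) = 9
r[4] = max(3+9, 5+6, 8+3, 21+0) = 21
r[5] = max(3+21, 5+9, 8+6, 21+3, 31+0) = 31
r[6] = max(3+31, 5+21, 8+9, 21+6, 31+3, 28+0) = 34
r[7] = max(3+34, 5+31, 8+21, …, 28+3, 39+0) = 39
r[8] = max(3+39, 5+34, 8+31, …, 39+3, 23+0) = 42
Maximum revenue is €42.
Now minimize piece count subject to staying optimal: for each k, pieces[k] = 1 + min over i with p[i]+r[k−i]=r[k] of pieces[k−i].
pieces[5] = 1
pieces[6] = 2
pieces[7] = 1
pieces[8] = 2

2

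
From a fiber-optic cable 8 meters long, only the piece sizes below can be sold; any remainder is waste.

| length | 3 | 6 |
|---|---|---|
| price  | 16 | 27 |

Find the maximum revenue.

Build best[k] bottom-up: best[k] = max over allowed piece i of (p[i] + best[k−i]).
best[1] = 0
best[2] = 0
best[3] = 16
best[4] = 16
best[5] = 16
best[6] = max(16+16, 27+0) = 32
best[7] = max(16+16, 27+0) = 32
best[8] = max(16+16, 27+0) = 32
One optimal cutting: pieces 3 + 3 with 2 meters of scrap → $32.

32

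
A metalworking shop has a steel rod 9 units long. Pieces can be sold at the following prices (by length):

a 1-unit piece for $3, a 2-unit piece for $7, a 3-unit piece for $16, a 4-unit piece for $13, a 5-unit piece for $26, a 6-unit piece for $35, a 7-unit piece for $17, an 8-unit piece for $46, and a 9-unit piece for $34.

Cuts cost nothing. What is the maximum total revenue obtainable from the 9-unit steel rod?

Consider every possible first cut. v[k] is the best of p[i]+v[k−i] over all sellable i≤k.
v[1] = 3
v[2] = max(3+3, 7+0) = 7
v[3] = max(3+7, 7+3, 16+0) = 16
v[4] = max(3+16, 7+7, 16+3, 13+0) = 19
v[5] = max(3+19, 7+16, 16+7, 13+3, 26+0) = 26
v[6] = max(3+26, 7+19, 16+16, 13+7, 26+3, 35+0) = 35
v[7] = max(3+35, 7+26, 16+19, …, 35+3, 17+0) = 38
v[8] = max(3+38, 7+35, 16+26, …, 17+3, 46+0) = 46
v[9] = max(3+46, 7+38, 16+35, …, 46+3, 34+0) = 51
One optimal cutting: 6 + 3 → $35 + $16 = $51.

51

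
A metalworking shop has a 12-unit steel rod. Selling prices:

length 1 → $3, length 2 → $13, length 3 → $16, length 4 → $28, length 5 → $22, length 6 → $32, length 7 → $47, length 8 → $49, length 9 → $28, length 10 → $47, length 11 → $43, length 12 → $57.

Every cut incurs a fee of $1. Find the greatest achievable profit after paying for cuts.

Let net[k] be the best obtainable value from length k. For each k, try every first piece i and keep the best of price[i] + net[k−i] minus the 1 cut fee when i<k.
net[1] = 3
net[2] = max(3+3-1, 13+0) = 13
net[3] = max(3+13-1, 13+3-1, 16+0) = 16
net[4] = max(3+16-1, 13+13-1, 16+3-1, 28+0) = 28
net[5] = max(3+28-1, 13+16-1, 16+13-1, 28+3-1, 22+0) = 30
net[6] = max(3+30-1, 13+28-1, 16+16-1, 28+13-1, 22+3-1, 32+0) = 40
net[7] = max(3+40-1, 13+30-1, 16+28-1, …, 32+3-1, 47+0) = 47
net[8] = max(3+47-1, 13+40-1, 16+30-1, …, 47+3-1, 49+0) = 55
net[9] = max(3+55-1, 13+47-1, 16+40-1, …, 49+3-1, 28+0) = 59
net[10] = max(3+59-1, 13+55-1, 16+47-1, …, 28+3-1, 47+0) = 67
net[11] = max(3+67-1, 13+59-1, 16+55-1, …, 47+3-1, 43+0) = 74
net[12] = max(3+74-1, 13+67-1, 16+59-1, …, 43+3-1, 57+0) = 82
One optimal plan: pieces 4 + 4 + 4 (2 cuts) → $84 − $2 = $82.

82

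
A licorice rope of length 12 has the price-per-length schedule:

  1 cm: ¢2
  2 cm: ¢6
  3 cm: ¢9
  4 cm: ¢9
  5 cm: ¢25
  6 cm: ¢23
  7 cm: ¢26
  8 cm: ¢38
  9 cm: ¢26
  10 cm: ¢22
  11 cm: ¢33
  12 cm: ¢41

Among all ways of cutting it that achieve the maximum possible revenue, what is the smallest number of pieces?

3

Build r[k] bottom-up: r[k] = max over allowed piece i of (p[i] + r[k−i]).
r[1] = 2
r[2] = 6
r[3] = 9
r[4] = 12  (first piece 2, then r[2]=6)
r[5] = 25
r[6] = 27  (first piece 1, then r[5]=25)
r[7] = 31  (first piece 2, then r[5]=25)
r[8] = 38
r[9] = 40  (first piece 1, then r[8]=38)
r[10] = 50  (first piece 5, then r[5]=25)
r[11] = 52  (first piece 1, then r[10]=50)
r[12] = 56  (first piece 2, then r[10]=50)
Maximum revenue is ¢56.
Now minimize piece count subject to staying optimal: for each k, pieces[k] = 1 + min over i with p[i]+r[k−i]=r[k] of pieces[k−i].
pieces[9] = 2
pieces[10] = 2
pieces[11] = 3
pieces[12] = 3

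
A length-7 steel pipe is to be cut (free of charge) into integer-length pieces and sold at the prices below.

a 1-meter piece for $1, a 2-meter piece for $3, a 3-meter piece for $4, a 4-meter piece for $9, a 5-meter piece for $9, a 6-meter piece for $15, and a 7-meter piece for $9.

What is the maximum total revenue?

16

Build R[k] bottom-up: R[k] = max over allowed piece i of (p[i] + R[k−i]).
R[1] = 1
R[2] = 3
R[3] = 4  (first piece 1, then R[2]=3)
R[4] = 9
R[5] = 10  (first piece 1, then R[4]=9)
R[6] = 15
R[7] = 16  (first piece 1, then R[6]=15)
One optimal cutting: 6 + 1 → $15 + $1 = $16.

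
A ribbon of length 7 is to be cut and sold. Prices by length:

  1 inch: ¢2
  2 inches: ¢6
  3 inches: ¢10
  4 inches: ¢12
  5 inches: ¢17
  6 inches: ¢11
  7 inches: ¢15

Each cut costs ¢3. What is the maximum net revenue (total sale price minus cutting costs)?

20

Let v[k] be the best obtainable value from length k. For each k, try every first piece i and keep the best of price[i] + v[k−i] minus the 3 cut fee when i<k.
v[1] = 2
v[2] = max(2+2-3, 6+0) = 6
v[3] = max(2+6-3, 6+2-3, 10+0) = 10
v[4] = max(2+10-3, 6+6-3, 10+2-3, 12+0) = 12
v[5] = max(2+12-3, 6+10-3, 10+6-3, 12+2-3, 17+0) = 17
v[6] = max(2+17-3, 6+12-3, 10+10-3, 12+6-3, 17+2-3, 11+0) = 17
v[7] = max(2+17-3, 6+17-3, 10+12-3, …, 11+2-3, 15+0) = 20
One optimal plan: pieces 5 + 2 (1 cut) → ¢23 − ¢3 = ¢20.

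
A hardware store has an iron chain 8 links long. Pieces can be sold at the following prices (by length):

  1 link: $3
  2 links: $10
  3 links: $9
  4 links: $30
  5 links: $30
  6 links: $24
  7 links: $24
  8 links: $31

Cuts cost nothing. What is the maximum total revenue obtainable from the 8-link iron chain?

Let best[k] be the best obtainable value from length k. For each k, try every first piece i and keep the best of price[i] + best[k−i].
best[1] = 3
best[2] = 10
best[3] = 13  (first piece 1, then best[2]=10)
best[4] = 30
best[5] = 33  (first piece 1, then best[4]=30)
best[6] = 40  (first piece 2, then best[4]=30)
best[7] = 43  (first piece 1, then best[6]=40)
best[8] = 60  (first piece 4, then best[4]=30)
One optimal cutting: 4 + 4 → $30 + $30 = $60.

60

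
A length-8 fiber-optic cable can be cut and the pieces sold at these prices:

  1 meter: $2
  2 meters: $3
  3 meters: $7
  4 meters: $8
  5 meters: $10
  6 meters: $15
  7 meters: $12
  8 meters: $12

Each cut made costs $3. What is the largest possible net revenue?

15

Consider every possible first cut. r[k] is the best of p[i]+r[k−i] over all sellable i≤k, charging 3 whenever i<k.
r[1] = 2
r[2] = 3
r[3] = 7
r[4] = 8
r[5] = 10
r[6] = 15
r[7] = 14  (first piece 1, then r[6]=15)
r[8] = 15  (first piece 2, then r[6]=15)
One optimal plan: pieces 6 + 2 (1 cut) → $18 − $3 = $15.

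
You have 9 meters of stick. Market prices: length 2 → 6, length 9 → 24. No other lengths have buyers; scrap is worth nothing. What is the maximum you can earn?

24

Let f[k] be the best obtainable value from length k. For each k, try every first piece i and keep the best of price[i] + f[k−i].
f[1] = 0
f[2] = 6
f[3] = 6
f[4] = 12  (first piece 2, then f[2]=6)
f[5] = 12
f[6] = 18  (first piece 2, then f[4]=12)
f[7] = 18
f[8] = 24  (first piece 2, then f[6]=18)
f[9] = 24
One optimal cutting: pieces 2 + 2 + 2 + 2 with 1 meter of scrap → 24.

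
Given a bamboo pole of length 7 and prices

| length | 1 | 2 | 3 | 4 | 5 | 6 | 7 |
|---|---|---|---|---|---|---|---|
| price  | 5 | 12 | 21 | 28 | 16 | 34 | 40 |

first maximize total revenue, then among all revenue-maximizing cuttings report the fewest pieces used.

Let r[k] be the best obtainable value from length k. For each k, try every first piece i and keep the best of price[i] + r[k−i].
r[1] = 5
r[2] = 12
r[3] = 21
r[4] = 28
r[5] = 33  (first piece 1, then r[4]=28)
r[6] = 42  (first piece 3, then r[3]=21)
r[7] = 49  (first piece 3, then r[4]=28)
Maximum revenue is $49.
Now minimize piece count subject to staying optimal: for each k, pieces[k] = 1 + min over i with p[i]+r[k−i]=r[k] of pieces[k−i].
pieces[4] = 1
pieces[5] = 2
pieces[6] = 2
pieces[7] = 2

2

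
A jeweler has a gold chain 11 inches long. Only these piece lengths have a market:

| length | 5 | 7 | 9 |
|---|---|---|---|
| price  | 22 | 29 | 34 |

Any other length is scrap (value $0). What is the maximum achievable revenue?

44

Consider every possible first cut. f[k] is the best of p[i]+f[k−i] over all sellable i≤k.
f[1] = 0
f[2] = 0
f[3] = 0
f[4] = 0
f[5] = 22
f[6] = 22
f[7] = max(22+0, 29+0) = 29
f[8] = max(22+0, 29+0) = 29
f[9] = max(22+0, 29+0, 34+0) = 34
f[10] = max(22+22, 29+0, 34+0) = 44
f[11] = max(22+22, 29+0, 34+0) = 44
One optimal cutting: pieces 5 + 5 with 1 inch of scrap → $44.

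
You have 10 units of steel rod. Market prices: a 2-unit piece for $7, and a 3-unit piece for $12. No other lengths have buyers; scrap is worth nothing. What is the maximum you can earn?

Consider every possible first cut. r[k] is the best of p[i]+r[k−i] over all sellable i≤k.
r[1] = 0
r[2] = 7
r[3] = 12
r[4] = 14  (first piece 2, then r[2]=7)
r[5] = 19  (first piece 2, then r[3]=12)
r[6] = 24  (first piece 3, then r[3]=12)
r[7] = 26  (first piece 2, then r[5]=19)
r[8] = 31  (first piece 2, then r[6]=24)
r[9] = 36  (first piece 3, then r[6]=24)
r[10] = 38  (first piece 2, then r[8]=31)
One optimal cutting: 3 + 3 + 2 + 2 → $38.

38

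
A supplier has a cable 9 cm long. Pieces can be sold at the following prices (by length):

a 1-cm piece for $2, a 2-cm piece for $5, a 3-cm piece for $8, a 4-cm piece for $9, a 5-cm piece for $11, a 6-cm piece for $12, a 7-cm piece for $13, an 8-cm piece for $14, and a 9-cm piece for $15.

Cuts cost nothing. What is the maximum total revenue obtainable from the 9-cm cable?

24

Let R[k] be the best obtainable value from length k. For each k, try every first piece i and keep the best of price[i] + R[k−i].
R[1] = 2
R[2] = 5
R[3] = 8
R[4] = 10  (first piece 1, then R[3]=8)
R[5] = 13  (first piece 2, then R[3]=8)
R[6] = 16  (first piece 3, then R[3]=8)
R[7] = 18  (first piece 1, then R[6]=16)
R[8] = 21  (first piece 2, then R[6]=16)
R[9] = 24  (first piece 3, then R[6]=16)
One optimal cutting: 3 + 3 + 3 → $8 + $8 + $8 = $24.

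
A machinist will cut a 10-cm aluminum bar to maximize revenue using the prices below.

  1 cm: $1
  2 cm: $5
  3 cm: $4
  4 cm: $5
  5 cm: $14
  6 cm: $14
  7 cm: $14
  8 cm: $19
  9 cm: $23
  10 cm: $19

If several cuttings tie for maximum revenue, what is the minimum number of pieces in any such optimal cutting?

2

Let r[k] be the best obtainable value from length k. For each k, try every first piece i and keep the best of price[i] + r[k−i].
r[1] = 1
r[2] = max(1+1, 5+0) = 5
r[3] = max(1+5, 5+1, 4+0) = 6
r[4] = max(1+6, 5+5, 4+1, 5+0) = 10
r[5] = max(1+10, 5+6, 4+5, 5+1, 14+0) = 14
r[6] = max(1+14, 5+10, 4+6, 5+5, 14+1, 14+0) = 15
r[7] = max(1+15, 5+14, 4+10, …, 14+1, 14+0) = 19
r[8] = max(1+19, 5+15, 4+14, …, 14+1, 19+0) = 20
r[9] = max(1+20, 5+19, 4+15, …, 19+1, 23+0) = 24
r[10] = max(1+24, 5+20, 4+19, …, 23+1, 19+0) = 28
Maximum revenue is $28.
Now minimize piece count subject to staying optimal: for each k, pieces[k] = 1 + min over i with p[i]+r[k−i]=r[k] of pieces[k−i].
pieces[7] = 2
pieces[8] = 3
pieces[9] = 3
pieces[10] = 2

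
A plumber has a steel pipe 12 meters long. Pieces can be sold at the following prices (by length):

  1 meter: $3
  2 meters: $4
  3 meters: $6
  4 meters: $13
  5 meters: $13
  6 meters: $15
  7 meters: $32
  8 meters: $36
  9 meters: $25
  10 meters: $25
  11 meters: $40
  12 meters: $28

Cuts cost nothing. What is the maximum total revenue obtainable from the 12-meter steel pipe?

49

Let R[k] be the best obtainable value from length k. For each k, try every first piece i and keep the best of price[i] + R[k−i].
R[1] = 3
R[2] = max(3+3, 4+0) = 6
R[3] = max(3+6, 4+3, 6+0) = 9
R[4] = max(3+9, 4+6, 6+3, 13+0) = 13
R[5] = max(3+13, 4+9, 6+6, 13+3, 13+0) = 16
R[6] = max(3+16, 4+13, 6+9, 13+6, 13+3, 15+0) = 19
R[7] = max(3+19, 4+16, 6+13, …, 15+3, 32+0) = 32
R[8] = max(3+32, 4+19, 6+16, …, 32+3, 36+0) = 36
R[9] = max(3+36, 4+32, 6+19, …, 36+3, 25+0) = 39
R[10] = max(3+39, 4+36, 6+32, …, 25+3, 25+0) = 42
R[11] = max(3+42, 4+39, 6+36, …, 25+3, 40+0) = 45
R[12] = max(3+45, 4+42, 6+39, …, 40+3, 28+0) = 49
One optimal cutting: 8 + 4 → $36 + $13 = $49.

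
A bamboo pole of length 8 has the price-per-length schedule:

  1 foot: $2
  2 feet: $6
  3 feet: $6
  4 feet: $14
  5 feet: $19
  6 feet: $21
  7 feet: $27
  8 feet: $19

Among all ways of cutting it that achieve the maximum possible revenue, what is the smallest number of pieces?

2

Let r[k] be the best obtainable value from length k. For each k, try every first piece i and keep the best of price[i] + r[k−i].
r[1] = 2
r[2] = 6
r[3] = 8  (first piece 1, then r[2]=6)
r[4] = 14
r[5] = 19
r[6] = 21  (first piece 1, then r[5]=19)
r[7] = 27
r[8] = 29  (first piece 1, then r[7]=27)
Maximum revenue is $29.
Now minimize piece count subject to staying optimal: for each k, pieces[k] = 1 + min over i with p[i]+r[k−i]=r[k] of pieces[k−i].
pieces[5] = 1
pieces[6] = 1
pieces[7] = 1
pieces[8] = 2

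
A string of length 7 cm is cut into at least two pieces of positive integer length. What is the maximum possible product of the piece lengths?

Define P[k] = max over 1≤i<k of i · max(k−i, P[k−i]); the inner max lets the remainder stay uncut if that's better.
P[2] = 1×max(1,0) = 1×1 = 1
P[3] = max(1×2, 2×1) = 2
P[4] = max(1×3, 2×2, 3×1) = 4
P[5] = max(1×4, 2×3, 3×2, 4×1) = 6
P[6] = max(1×6, 2×4, 3×3, 4×2, 5×1) = 9
P[7] = max(1×9, 2×6, 3×4, 4×3, 5×2, 6×1) = 12
One optimal split: 3 + 2 + 2; product 3×2×2 = 12.

12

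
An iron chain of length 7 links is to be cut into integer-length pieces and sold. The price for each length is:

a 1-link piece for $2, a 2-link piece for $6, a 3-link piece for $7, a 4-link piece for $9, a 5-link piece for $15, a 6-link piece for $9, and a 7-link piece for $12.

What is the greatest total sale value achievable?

21

Build R[k] bottom-up: R[k] = max over allowed piece i of (p[i] + R[k−i]).
R[1] = 2
R[2] = 6
R[3] = 8  (first piece 1, then R[2]=6)
R[4] = 12  (first piece 2, then R[2]=6)
R[5] = 15
R[6] = 18  (first piece 2, then R[4]=12)
R[7] = 21  (first piece 2, then R[5]=15)
One optimal cutting: 5 + 2 → $15 + $6 = $21.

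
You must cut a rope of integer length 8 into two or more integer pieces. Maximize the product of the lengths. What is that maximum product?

18

Let P[k] be the best product for length k (with at least one cut). For each first piece i, the rest contributes max(k−i, P[k−i]).
P[2] = 1×max(1,0) = 1×1 = 1
P[3] = max(1×2, 2×1) = 2
P[4] = max(1×3, 2×2, 3×1) = 4
P[5] = max(1×4, 2×3, 3×2, 4×1) = 6
P[6] = max(1×6, 2×4, 3×3, 4×2, 5×1) = 9
P[7] = max(1×9, 2×6, 3×4, 4×3, 5×2, 6×1) = 12
P[8] = max(1×12, 2×9, 3×6, …, 6×2, 7×1) = 18
One optimal split: 3 + 3 + 2; product 3×3×2 = 18.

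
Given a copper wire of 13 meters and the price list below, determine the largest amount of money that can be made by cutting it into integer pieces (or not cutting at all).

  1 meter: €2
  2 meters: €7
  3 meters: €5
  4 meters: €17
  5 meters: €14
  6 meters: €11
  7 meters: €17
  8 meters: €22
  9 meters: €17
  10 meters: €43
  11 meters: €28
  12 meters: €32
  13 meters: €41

Let r[k] be the best obtainable value from length k. For each k, try every first piece i and keep the best of price[i] + r[k−i].
r[1] = 2
r[2] = 7
r[3] = 9  (first piece 1, then r[2]=7)
r[4] = 17
r[5] = 19  (first piece 1, then r[4]=17)
r[6] = 24  (first piece 2, then r[4]=17)
r[7] = 26  (first piece 1, then r[6]=24)
r[8] = 34  (first piece 4, then r[4]=17)
r[9] = 36  (first piece 1, then r[8]=34)
r[10] = 43
r[11] = 45  (first piece 1, then r[10]=43)
r[12] = 51  (first piece 4, then r[8]=34)
r[13] = 53  (first piece 1, then r[12]=51)
One optimal cutting: 4 + 4 + 4 + 1 → €17 + €17 + €17 + €2 = €53.

53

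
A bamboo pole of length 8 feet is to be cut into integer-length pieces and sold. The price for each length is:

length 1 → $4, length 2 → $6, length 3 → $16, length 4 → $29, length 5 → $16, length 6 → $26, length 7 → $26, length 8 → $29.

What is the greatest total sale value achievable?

Let v[k] be the best obtainable value from length k. For each k, try every first piece i and keep the best of price[i] + v[k−i].
v[1] = 4
v[2] = 8  (first piece 1, then v[1]=4)
v[3] = 16
v[4] = 29
v[5] = 33  (first piece 1, then v[4]=29)
v[6] = 37  (first piece 1, then v[5]=33)
v[7] = 45  (first piece 3, then v[4]=29)
v[8] = 58  (first piece 4, then v[4]=29)
One optimal cutting: 4 + 4 → $29 + $29 = $58.

58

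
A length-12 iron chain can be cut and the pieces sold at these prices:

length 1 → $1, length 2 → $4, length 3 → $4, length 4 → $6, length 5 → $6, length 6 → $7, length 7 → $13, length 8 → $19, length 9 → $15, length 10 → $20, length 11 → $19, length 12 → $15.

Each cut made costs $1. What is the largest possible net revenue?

25

Let net[k] be the best obtainable value from length k. For each k, try every first piece i and keep the best of price[i] + net[k−i] minus the 1 cut fee when i<k.
net[1] = 1
net[2] = 4
net[3] = 4  (first piece 1, then net[2]=4)
net[4] = 7  (first piece 2, then net[2]=4)
net[5] = 7  (first piece 1, then net[4]=7)
net[6] = 10  (first piece 2, then net[4]=7)
net[7] = 13
net[8] = 19
net[9] = 19  (first piece 1, then net[8]=19)
net[10] = 22  (first piece 2, then net[8]=19)
net[11] = 22  (first piece 1, then net[10]=22)
net[12] = 25  (first piece 2, then net[10]=22)
One optimal plan: pieces 8 + 2 + 2 (2 cuts) → $27 − $2 = $25.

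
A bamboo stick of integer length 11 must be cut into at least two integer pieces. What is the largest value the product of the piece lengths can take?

54

Define m[k] = max over 1≤i<k of i · max(k−i, m[k−i]); the inner max lets the remainder stay uncut if that's better.
m[2] = 1*max(1,0) = 1*1 = 1
m[3] = 1*max(2,1) = 1*2 = 2
m[4] = 2*max(2,1) = 2*2 = 4
m[5] = 2*max(3,2) = 2*3 = 6
m[6] = 3*max(3,2) = 3*3 = 9
m[7] = 2*max(5,6) = 2*6 = 12
m[8] = 2*max(6,9) = 2*9 = 18
m[9] = 3*max(6,9) = 3*9 = 27
m[10] = 2*max(8,18) = 2*18 = 36
m[11] = 2*max(9,27) = 2*27 = 54
One optimal split: 3 + 3 + 3 + 2; product 3*3*3*2 = 54.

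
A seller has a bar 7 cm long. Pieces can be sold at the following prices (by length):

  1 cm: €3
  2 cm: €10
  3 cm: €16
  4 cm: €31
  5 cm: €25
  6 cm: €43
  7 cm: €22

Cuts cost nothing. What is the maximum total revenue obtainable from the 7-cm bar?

Build R[k] bottom-up: R[k] = max over allowed piece i of (p[i] + R[k−i]).
R[1] = 3
R[2] = max(3+3, 10+0) = 10
R[3] = max(3+10, 10+3, 16+0) = 16
R[4] = max(3+16, 10+10, 16+3, 31+0) = 31
R[5] = max(3+31, 10+16, 16+10, 31+3, 25+0) = 34
R[6] = max(3+34, 10+31, 16+16, 31+10, 25+3, 43+0) = 43
R[7] = max(3+43, 10+34, 16+31, …, 43+3, 22+0) = 47
One optimal cutting: 4 + 3 → €31 + €16 = €47.

47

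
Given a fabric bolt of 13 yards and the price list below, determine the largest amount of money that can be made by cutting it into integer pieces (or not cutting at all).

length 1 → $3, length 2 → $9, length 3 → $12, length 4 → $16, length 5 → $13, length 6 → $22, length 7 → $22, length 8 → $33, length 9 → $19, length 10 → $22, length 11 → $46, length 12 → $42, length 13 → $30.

57

Let v[k] be the best obtainable value from length k. For each k, try every first piece i and keep the best of price[i] + v[k−i].
v[1] = 3
v[2] = 9
v[3] = 12  (first piece 1, then v[2]=9)
v[4] = 18  (first piece 2, then v[2]=9)
v[5] = 21  (first piece 1, then v[4]=18)
v[6] = 27  (first piece 2, then v[4]=18)
v[7] = 30  (first piece 1, then v[6]=27)
v[8] = 36  (first piece 2, then v[6]=27)
v[9] = 39  (first piece 1, then v[8]=36)
v[10] = 45  (first piece 2, then v[8]=36)
v[11] = 48  (first piece 1, then v[10]=45)
v[12] = 54  (first piece 2, then v[10]=45)
v[13] = 57  (first piece 1, then v[12]=54)
One optimal cutting: 2 + 2 + 2 + 2 + 2 + 2 + 1 → $9 + $9 + $9 + $9 + $9 + $9 + $3 = $57.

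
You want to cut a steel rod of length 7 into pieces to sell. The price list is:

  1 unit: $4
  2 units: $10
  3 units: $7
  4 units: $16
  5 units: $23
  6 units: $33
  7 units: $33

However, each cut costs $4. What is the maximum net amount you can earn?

33

Build v[k] bottom-up: v[k] = max over allowed piece i of (p[i] + v[k−i]) − 4 per cut.
v[1] = 4
v[2] = max(4+4-4, 10+0) = 10
v[3] = max(4+10-4, 10+4-4, 7+0) = 10
v[4] = max(4+10-4, 10+10-4, 7+4-4, 16+0) = 16
v[5] = max(4+16-4, 10+10-4, 7+10-4, 16+4-4, 23+0) = 23
v[6] = max(4+23-4, 10+16-4, 7+10-4, 16+10-4, 23+4-4, 33+0) = 33
v[7] = max(4+33-4, 10+23-4, 7+16-4, …, 33+4-4, 33+0) = 33
One optimal plan: pieces 6 + 1 (1 cut) → $37 − $4 = $33.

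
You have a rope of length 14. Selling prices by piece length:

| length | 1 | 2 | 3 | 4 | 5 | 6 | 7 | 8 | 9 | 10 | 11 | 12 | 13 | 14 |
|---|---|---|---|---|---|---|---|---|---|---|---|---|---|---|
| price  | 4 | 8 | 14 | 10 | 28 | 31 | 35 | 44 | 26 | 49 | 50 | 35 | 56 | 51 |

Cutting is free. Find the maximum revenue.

Consider every possible first cut. R[k] is the best of p[i]+R[k−i] over all sellable i≤k.
R[1] = 4
R[2] = max(4+4, 8+0) = 8
R[3] = max(4+8, 8+4, 14+0) = 14
R[4] = max(4+14, 8+8, 14+4, 10+0) = 18
R[5] = max(4+18, 8+14, 14+8, 10+4, 28+0) = 28
R[6] = max(4+28, 8+18, 14+14, 10+8, 28+4, 31+0) = 32
R[7] = max(4+32, 8+28, 14+18, …, 31+4, 35+0) = 36
R[8] = max(4+36, 8+32, 14+28, …, 35+4, 44+0) = 44
R[9] = max(4+44, 8+36, 14+32, …, 44+4, 26+0) = 48
R[10] = max(4+48, 8+44, 14+36, …, 26+4, 49+0) = 56
R[11] = max(4+56, 8+48, 14+44, …, 49+4, 50+0) = 60
R[12] = max(4+60, 8+56, 14+48, …, 50+4, 35+0) = 64
R[13] = max(4+64, 8+60, 14+56, …, 35+4, 56+0) = 72
R[14] = max(4+72, 8+64, 14+60, …, 56+4, 51+0) = 76
One optimal cutting: 8 + 5 + 1 → €44 + €28 + €4 = €76.

76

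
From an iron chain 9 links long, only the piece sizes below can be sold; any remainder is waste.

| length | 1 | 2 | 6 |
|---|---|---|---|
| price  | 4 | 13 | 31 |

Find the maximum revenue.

Consider every possible first cut. best[k] is the best of p[i]+best[k−i] over all sellable i≤k.
best[1] = 4
best[2] = max(4+4, 13+0) = 13
best[3] = max(4+13, 13+4) = 17
best[4] = max(4+17, 13+13) = 26
best[5] = max(4+26, 13+17) = 30
best[6] = max(4+30, 13+26, 31+0) = 39
best[7] = max(4+39, 13+30, 31+4) = 43
best[8] = max(4+43, 13+39, 31+13) = 52
best[9] = max(4+52, 13+43, 31+17) = 56
One optimal cutting: 2 + 2 + 2 + 2 + 1 → $56.

56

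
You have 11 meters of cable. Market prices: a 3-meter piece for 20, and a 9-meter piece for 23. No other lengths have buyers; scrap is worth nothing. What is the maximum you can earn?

60

Let best[k] be the best obtainable value from length k. For each k, try every first piece i and keep the best of price[i] + best[k−i].
best[1] = 0
best[2] = 0
best[3] = 20
best[4] = 20
best[5] = 20
best[6] = 40  (first piece 3, then best[3]=20)
best[7] = 40
best[8] = 40
best[9] = max(20+40, 23+0) = 60
best[10] = max(20+40, 23+0) = 60
best[11] = max(20+40, 23+0) = 60
One optimal cutting: pieces 3 + 3 + 3 with 2 meters of scrap → 60.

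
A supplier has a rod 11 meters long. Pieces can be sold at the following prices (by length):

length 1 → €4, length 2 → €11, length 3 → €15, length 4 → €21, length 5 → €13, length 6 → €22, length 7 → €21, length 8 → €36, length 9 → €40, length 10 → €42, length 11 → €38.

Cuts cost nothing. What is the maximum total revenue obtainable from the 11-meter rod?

59

Build best[k] bottom-up: best[k] = max over allowed piece i of (p[i] + best[k−i]).
best[1] = 4
best[2] = max(4+4, 11+0) = 11
best[3] = max(4+11, 11+4, 15+0) = 15
best[4] = max(4+15, 11+11, 15+4, 21+0) = 22
best[5] = max(4+22, 11+15, 15+11, 21+4, 13+0) = 26
best[6] = max(4+26, 11+22, 15+15, 21+11, 13+4, 22+0) = 33
best[7] = max(4+33, 11+26, 15+22, …, 22+4, 21+0) = 37
best[8] = max(4+37, 11+33, 15+26, …, 21+4, 36+0) = 44
best[9] = max(4+44, 11+37, 15+33, …, 36+4, 40+0) = 48
best[10] = max(4+48, 11+44, 15+37, …, 40+4, 42+0) = 55
best[11] = max(4+55, 11+48, 15+44, …, 42+4, 38+0) = 59
One optimal cutting: 2 + 2 + 2 + 2 + 2 + 1 → €11 + €11 + €11 + €11 + €11 + €4 = €59.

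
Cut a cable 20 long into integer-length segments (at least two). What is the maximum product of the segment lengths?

Define f[k] = max over 1≤i<k of i · max(k−i, f[k−i]); the inner max lets the remainder stay uncut if that's better.
f[2] = 1*max(1,0) = 1*1 = 1
f[3] = 1*max(2,1) = 1*2 = 2
f[4] = 2*max(2,1) = 2*2 = 4
f[5] = 2*max(3,2) = 2*3 = 6
f[6] = 3*max(3,2) = 3*3 = 9
f[7] = 2*max(5,6) = 2*6 = 12
f[8] = 2*max(6,9) = 2*9 = 18
f[9] = 3*max(6,9) = 3*9 = 27
f[10] = 2*max(8,18) = 2*18 = 36
f[11] = 2*max(9,27) = 2*27 = 54
f[12] = 3*max(9,27) = 3*27 = 81
f[13] = 2*max(11,54) = 2*54 = 108
f[14] = 2*max(12,81) = 2*81 = 162
f[15] = 3*max(12,81) = 3*81 = 243
f[16] = 2*max(14,162) = 2*162 = 324
f[17] = 2*max(15,243) = 2*243 = 486
f[18] = 3*max(15,243) = 3*243 = 729
f[19] = 2*max(17,486) = 2*486 = 972
f[20] = 2*max(18,729) = 2*729 = 1458
One optimal split: 3 + 3 + 3 + 3 + 3 + 3 + 2; product 3*3*3*3*3*3*2 = 1458.

1458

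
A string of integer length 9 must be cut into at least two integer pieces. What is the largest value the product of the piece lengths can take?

Fill f[k] for k=2..9: at each k try every first piece i and multiply by the better of (k−i) uncut or f[k−i].
Small cases: f[2]=1.
f[3] = 1×max(2,1) = 1×2 = 2
f[4] = 2×max(2,1) = 2×2 = 4
f[5] = 2×max(3,2) = 2×3 = 6
f[6] = 3×max(3,2) = 3×3 = 9
f[7] = 2×max(5,6) = 2×6 = 12
f[8] = 2×max(6,9) = 2×9 = 18
f[9] = 3×max(6,9) = 3×9 = 27
One optimal split: 3 + 3 + 3; product 3×3×3 = 27.

27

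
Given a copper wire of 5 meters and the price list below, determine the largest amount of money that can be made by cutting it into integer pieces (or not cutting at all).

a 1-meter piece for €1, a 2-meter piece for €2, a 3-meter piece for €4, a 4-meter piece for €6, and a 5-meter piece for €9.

9

Let v[k] be the best obtainable value from length k. For each k, try every first piece i and keep the best of price[i] + v[k−i].
v[1] = 1
v[2] = max(1+1, 2+0) = 2
v[3] = max(1+2, 2+1, 4+0) = 4
v[4] = max(1+4, 2+2, 4+1, 6+0) = 6
v[5] = max(1+6, 2+4, 4+2, 6+1, 9+0) = 9
Best is to sell the whole 5-meter piece uncut for €9.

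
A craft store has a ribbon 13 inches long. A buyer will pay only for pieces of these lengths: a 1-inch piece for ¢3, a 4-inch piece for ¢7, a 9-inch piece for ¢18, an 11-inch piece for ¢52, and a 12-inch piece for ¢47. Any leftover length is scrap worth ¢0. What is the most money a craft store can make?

58

Consider every possible first cut. r[k] is the best of p[i]+r[k−i] over all sellable i≤k.
r[1] = 3
r[2] = 6  (first piece 1, then r[1]=3)
r[3] = 9  (first piece 1, then r[2]=6)
r[4] = max(3+9, 7+0) = 12
r[5] = max(3+12, 7+3) = 15
r[6] = max(3+15, 7+6) = 18
r[7] = max(3+18, 7+9) = 21
r[8] = max(3+21, 7+12) = 24
r[9] = max(3+24, 7+15, 18+0) = 27
r[10] = max(3+27, 7+18, 18+3) = 30
r[11] = max(3+30, 7+21, 18+6, 52+0) = 52
r[12] = max(3+52, 7+24, 18+9, 52+3, 47+0) = 55
r[13] = max(3+55, 7+27, 18+12, 52+6, 47+3) = 58
One optimal cutting: 11 + 1 + 1 → ¢58.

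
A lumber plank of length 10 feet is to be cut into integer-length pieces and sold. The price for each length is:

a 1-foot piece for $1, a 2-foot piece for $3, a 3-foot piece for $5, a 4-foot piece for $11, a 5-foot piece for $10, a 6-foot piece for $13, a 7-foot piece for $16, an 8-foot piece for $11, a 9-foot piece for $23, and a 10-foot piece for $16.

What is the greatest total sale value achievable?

Consider every possible first cut. v[k] is the best of p[i]+v[k−i] over all sellable i≤k.
v[1] = 1
v[2] = 3
v[3] = 5
v[4] = 11
v[5] = 12  (first piece 1, then v[4]=11)
v[6] = 14  (first piece 2, then v[4]=11)
v[7] = 16  (first piece 3, then v[4]=11)
v[8] = 22  (first piece 4, then v[4]=11)
v[9] = 23  (first piece 1, then v[8]=22)
v[10] = 25  (first piece 2, then v[8]=22)
One optimal cutting: 4 + 4 + 2 → $11 + $11 + $3 = $25.

25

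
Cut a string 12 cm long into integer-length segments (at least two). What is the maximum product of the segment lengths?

81

Let f[k] be the best product for length k (with at least one cut). For each first piece i, the rest contributes max(k−i, f[k−i]).
f[2] = 1·max(1,0) = 1·1 = 1
f[3] = max(1·2, 2·1) = 2
f[4] = max(1·3, 2·2, 3·1) = 4
f[5] = max(1·4, 2·3, 3·2, 4·1) = 6
f[6] = max(1·6, 2·4, 3·3, 4·2, 5·1) = 9
f[7] = max(1·9, 2·6, 3·4, 4·3, 5·2, 6·1) = 12
f[8] = max(1·12, 2·9, 3·6, …, 6·2, 7·1) = 18
f[9] = max(1·18, 2·12, 3·9, …, 7·2, 8·1) = 27
f[10] = max(1·27, 2·18, 3·12, …, 8·2, 9·1) = 36
f[11] = max(1·36, 2·27, 3·18, …, 9·2, 10·1) = 54
f[12] = max(1·54, 2·36, 3·27, …, 10·2, 11·1) = 81
One optimal split: 3 + 3 + 3 + 3; product 3·3·3·3 = 81.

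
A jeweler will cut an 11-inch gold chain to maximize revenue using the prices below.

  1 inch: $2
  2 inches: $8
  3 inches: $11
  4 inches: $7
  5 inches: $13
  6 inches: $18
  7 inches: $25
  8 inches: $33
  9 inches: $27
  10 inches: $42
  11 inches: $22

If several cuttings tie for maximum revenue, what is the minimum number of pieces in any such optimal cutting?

2

Consider every possible first cut. r[k] is the best of p[i]+r[k−i] over all sellable i≤k.
r[1] = 2
r[2] = max(2+2, 8+0) = 8
r[3] = max(2+8, 8+2, 11+0) = 11
r[4] = max(2+11, 8+8, 11+2, 7+0) = 16
r[5] = max(2+16, 8+11, 11+8, 7+2, 13+0) = 19
r[6] = max(2+19, 8+16, 11+11, 7+8, 13+2, 18+0) = 24
r[7] = max(2+24, 8+19, 11+16, …, 18+2, 25+0) = 27
r[8] = max(2+27, 8+24, 11+19, …, 25+2, 33+0) = 33
r[9] = max(2+33, 8+27, 11+24, …, 33+2, 27+0) = 35
r[10] = max(2+35, 8+33, 11+27, …, 27+2, 42+0) = 42
r[11] = max(2+42, 8+35, 11+33, …, 42+2, 22+0) = 44
Maximum revenue is $44.
Now minimize piece count subject to staying optimal: for each k, pieces[k] = 1 + min over i with p[i]+r[k−i]=r[k] of pieces[k−i].
pieces[8] = 1
pieces[9] = 2
pieces[10] = 1
pieces[11] = 2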